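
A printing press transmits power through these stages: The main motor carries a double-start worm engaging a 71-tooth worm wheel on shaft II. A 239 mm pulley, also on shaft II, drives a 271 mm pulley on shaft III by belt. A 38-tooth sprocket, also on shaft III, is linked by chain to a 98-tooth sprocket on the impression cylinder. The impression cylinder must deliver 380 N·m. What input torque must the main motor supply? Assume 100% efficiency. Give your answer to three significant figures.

3.66 N·m

Overall ratio R = 35.5 × 1.1339 × 2.5789 = 103.81.
Input torque = output torque / R = 380 / 103.81 = 3.6605 N·m.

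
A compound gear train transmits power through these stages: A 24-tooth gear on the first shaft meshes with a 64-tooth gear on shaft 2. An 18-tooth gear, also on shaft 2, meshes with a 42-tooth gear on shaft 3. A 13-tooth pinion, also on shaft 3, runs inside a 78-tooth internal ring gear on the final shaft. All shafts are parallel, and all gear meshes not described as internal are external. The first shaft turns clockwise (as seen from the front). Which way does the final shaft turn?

clockwise

the first shaft → shaft 2: external mesh, 1 reversal → CCW.
shaft 2 → shaft 3: external mesh, 1 reversal → CW.
shaft 3 → the final shaft: internal mesh, same direction → CW.
2 reversals in total — an even number — so the final shaft turns the same way as the first shaft.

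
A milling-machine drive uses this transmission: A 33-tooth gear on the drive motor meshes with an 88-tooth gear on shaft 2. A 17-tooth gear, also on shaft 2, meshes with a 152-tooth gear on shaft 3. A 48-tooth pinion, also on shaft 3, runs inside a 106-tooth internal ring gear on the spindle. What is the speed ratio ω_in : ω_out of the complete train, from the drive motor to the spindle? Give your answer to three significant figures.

52.7

Each stage contributes driven/driver: gear mesh 88/33 = 2.6667, gear mesh 152/17 = 8.9412, internal gear 106/48 = 2.2083.
Overall: 2.6667 × 8.9412 × 2.2083 = 52.654.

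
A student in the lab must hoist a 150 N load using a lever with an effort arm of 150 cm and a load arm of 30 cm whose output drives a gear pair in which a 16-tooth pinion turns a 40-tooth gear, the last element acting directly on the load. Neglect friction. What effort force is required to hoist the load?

12 N

Lever MA = effort arm / load arm = 150/30 = 5.
Gear pair MA = 40/16 = 2.5.
Combined ideal MA = 5 × 2.5 = 12.5.
Effort = load / MA = 150 / 12.5 = 12 N.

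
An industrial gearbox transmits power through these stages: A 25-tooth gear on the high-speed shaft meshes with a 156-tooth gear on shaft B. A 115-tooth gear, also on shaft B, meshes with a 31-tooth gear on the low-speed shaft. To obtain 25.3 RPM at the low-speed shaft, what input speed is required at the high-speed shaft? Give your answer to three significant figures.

Overall ratio R = 6.24 × 0.26957 = 1.6821.
Required input speed = output speed × R = 25.3 × 1.6821 = 42.557 RPM.

42.6 RPM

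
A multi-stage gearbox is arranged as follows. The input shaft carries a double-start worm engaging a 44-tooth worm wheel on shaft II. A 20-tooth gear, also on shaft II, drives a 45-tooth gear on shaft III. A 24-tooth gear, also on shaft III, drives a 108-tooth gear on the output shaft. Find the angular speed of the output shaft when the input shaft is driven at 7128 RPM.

worm 44/2 = 22 → 7128/22 = 324 RPM
gear mesh 45/20 = 2.25 → 324/2.25 = 144 RPM
gear mesh 108/24 = 4.5 → 144/4.5 = 32 RPM

32 RPM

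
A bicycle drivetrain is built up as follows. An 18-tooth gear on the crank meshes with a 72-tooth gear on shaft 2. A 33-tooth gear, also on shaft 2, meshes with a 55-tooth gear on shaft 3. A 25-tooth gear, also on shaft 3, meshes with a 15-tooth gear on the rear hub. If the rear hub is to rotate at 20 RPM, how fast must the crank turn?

80 RPM

Overall ratio R = 4 × 1.6667 × 0.6 = 4.
Required input speed = output speed × R = 20 × 4 = 80 RPM.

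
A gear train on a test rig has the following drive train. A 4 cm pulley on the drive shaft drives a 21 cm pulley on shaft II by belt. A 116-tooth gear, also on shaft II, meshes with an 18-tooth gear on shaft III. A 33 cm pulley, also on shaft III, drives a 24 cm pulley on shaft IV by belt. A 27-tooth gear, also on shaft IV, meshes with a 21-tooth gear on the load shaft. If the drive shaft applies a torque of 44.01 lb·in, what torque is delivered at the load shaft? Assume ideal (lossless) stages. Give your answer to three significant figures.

Belt: ratio = 21/4 = 5.25; torque at shaft II = 44.01 × 5.25 = 231.05 lb·in.
Gear mesh: ratio = 18/116 = 0.15517; torque at shaft III = 231.05 × 0.15517 = 35.853 lb·in.
Belt: ratio = 24/33 = 0.72727; torque at shaft IV = 35.853 × 0.72727 = 26.075 lb·in.
Gear mesh: ratio = 21/27 = 0.77778; torque at the load shaft = 26.075 × 0.77778 = 20.28 lb·in.

20.3 lb·in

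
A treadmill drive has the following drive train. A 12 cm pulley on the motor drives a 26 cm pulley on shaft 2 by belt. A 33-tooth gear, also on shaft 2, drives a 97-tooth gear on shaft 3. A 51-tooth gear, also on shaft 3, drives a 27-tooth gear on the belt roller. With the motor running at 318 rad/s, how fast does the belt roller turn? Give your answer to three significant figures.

belt 26/12 = 2.1667 → 318/2.1667 = 146.77 rad/s
gear mesh 97/33 = 2.9394 → 146.77/2.9394 = 49.932 rad/s
gear mesh 27/51 = 0.52941 → 49.932/0.52941 = 94.316 rad/s

94.3 rad/s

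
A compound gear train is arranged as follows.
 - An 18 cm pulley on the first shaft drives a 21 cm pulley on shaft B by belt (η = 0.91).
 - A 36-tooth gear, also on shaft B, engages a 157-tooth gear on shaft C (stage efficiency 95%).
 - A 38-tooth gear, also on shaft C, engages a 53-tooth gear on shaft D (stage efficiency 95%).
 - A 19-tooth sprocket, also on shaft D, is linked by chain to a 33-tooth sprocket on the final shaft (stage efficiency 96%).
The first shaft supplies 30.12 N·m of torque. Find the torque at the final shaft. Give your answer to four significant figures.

belt 21/18 = 1.1667 → τ = 30.12·1.1667·0.91 = 31.977 N·m
gear mesh 157/36 = 4.3611 → τ = 31.977·4.3611·0.95 = 132.48 N·m
gear mesh 53/38 = 1.3947 → τ = 132.48·1.3947·0.95 = 175.54 N·m
chain 33/19 = 1.7368 → τ = 175.54·1.7368·0.96 = 292.69 N·m

292.7 N·m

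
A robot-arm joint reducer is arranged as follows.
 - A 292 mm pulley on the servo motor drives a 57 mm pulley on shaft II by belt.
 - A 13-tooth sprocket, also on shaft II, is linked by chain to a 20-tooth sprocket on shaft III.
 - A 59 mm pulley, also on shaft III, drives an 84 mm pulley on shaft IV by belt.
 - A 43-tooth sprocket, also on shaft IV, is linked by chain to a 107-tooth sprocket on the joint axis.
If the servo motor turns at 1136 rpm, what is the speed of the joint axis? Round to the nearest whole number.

1068 rpm

Belt: ratio = 57/292 = 0.19521, so shaft II turns at 1136 / 0.19521 = 5819.5 rpm.
Chain: ratio = 20/13 = 1.5385, so shaft III turns at 5819.5 / 1.5385 = 3782.7 rpm.
Belt: ratio = 84/59 = 1.4237, so shaft IV turns at 3782.7 / 1.4237 = 2656.9 rpm.
Chain: ratio = 107/43 = 2.4884, so the joint axis turns at 2656.9 / 2.4884 = 1067.7 rpm.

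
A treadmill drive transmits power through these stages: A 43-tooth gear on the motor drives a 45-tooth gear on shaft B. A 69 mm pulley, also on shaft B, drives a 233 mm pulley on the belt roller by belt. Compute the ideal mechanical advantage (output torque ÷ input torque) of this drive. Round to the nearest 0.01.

3.53

Each stage contributes driven/driver: gear mesh 45/43 = 1.0465, belt 233/69 = 3.3768.
Overall: 1.0465 × 3.3768 = 3.5339.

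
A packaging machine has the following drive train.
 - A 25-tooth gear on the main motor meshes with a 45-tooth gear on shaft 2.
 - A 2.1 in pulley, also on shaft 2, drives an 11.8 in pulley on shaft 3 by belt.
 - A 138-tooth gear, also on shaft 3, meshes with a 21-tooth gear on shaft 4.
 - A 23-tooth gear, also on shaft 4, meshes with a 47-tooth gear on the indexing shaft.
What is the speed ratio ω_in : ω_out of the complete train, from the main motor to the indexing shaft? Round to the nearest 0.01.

3.15

Each stage contributes driven/driver: gear mesh 45/25 = 1.8, belt 11.8/2.1 = 5.619, gear mesh 21/138 = 0.15217, gear mesh 47/23 = 2.0435.
Overall: 1.8 × 5.619 × 0.15217 × 2.0435 = 3.1452.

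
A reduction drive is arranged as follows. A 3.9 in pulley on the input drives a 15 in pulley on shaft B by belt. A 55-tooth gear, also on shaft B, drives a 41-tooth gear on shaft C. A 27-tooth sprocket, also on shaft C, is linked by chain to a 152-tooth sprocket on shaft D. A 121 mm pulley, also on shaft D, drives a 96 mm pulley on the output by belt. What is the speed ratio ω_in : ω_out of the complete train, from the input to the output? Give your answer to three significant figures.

12.8

Each stage contributes driven/driver: belt 15/3.9 = 3.8462, gear mesh 41/55 = 0.74545, chain 152/27 = 5.6296, belt 96/121 = 0.79339.
Overall: 3.8462 × 0.74545 × 5.6296 × 0.79339 = 12.806.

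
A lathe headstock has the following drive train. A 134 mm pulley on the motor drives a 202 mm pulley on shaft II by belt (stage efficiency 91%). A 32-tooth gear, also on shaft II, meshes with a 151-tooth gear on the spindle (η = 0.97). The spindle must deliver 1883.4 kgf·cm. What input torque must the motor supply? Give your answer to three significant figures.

300 kgf·cm

Overall ratio R = 1.5075 × 4.7188 = 7.1133; overall efficiency η = 0.91 × 0.97 = 0.8827.
Input torque = output torque / (R × η) = 1883.4 / (7.1133 × 0.8827) = 299.95 kgf·cm.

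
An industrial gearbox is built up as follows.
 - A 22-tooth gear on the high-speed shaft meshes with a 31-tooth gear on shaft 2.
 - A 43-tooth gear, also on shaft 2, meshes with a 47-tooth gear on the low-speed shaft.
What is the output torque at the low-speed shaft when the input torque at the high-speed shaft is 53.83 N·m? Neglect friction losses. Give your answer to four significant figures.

gear mesh 31/22 = 1.4091 → τ = 53.83·1.4091 = 75.851 N·m
gear mesh 47/43 = 1.093 → τ = 75.851·1.093 = 82.907 N·m

82.91 N·m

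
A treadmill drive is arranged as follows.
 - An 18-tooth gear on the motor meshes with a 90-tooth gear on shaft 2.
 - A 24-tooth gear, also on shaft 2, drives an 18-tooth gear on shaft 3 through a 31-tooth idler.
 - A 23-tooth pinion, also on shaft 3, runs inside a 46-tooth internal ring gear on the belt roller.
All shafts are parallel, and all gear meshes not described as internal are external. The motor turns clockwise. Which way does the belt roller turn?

the motor → shaft 2: external mesh, 1 reversal → CCW.
shaft 2 → shaft 3: driver → idler → driven is 2 external meshes, 2 reversals → CCW.
shaft 3 → the belt roller: internal mesh, same direction → CCW.
3 reversals in total — an odd number — so the belt roller turns opposite to the motor.

anticlockwise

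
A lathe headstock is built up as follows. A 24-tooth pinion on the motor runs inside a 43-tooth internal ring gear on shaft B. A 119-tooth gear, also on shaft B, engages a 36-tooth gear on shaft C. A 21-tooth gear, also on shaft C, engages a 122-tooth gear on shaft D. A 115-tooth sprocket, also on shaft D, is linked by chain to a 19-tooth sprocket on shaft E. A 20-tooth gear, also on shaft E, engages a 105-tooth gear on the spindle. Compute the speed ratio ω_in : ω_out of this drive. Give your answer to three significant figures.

2.73

Each stage contributes driven/driver: internal gear 43/24 = 1.7917, gear mesh 36/119 = 0.30252, gear mesh 122/21 = 5.8095, chain 19/115 = 0.16522, gear mesh 105/20 = 5.25.
Overall: 1.7917 × 0.30252 × 5.8095 × 0.16522 × 5.25 = 2.7313.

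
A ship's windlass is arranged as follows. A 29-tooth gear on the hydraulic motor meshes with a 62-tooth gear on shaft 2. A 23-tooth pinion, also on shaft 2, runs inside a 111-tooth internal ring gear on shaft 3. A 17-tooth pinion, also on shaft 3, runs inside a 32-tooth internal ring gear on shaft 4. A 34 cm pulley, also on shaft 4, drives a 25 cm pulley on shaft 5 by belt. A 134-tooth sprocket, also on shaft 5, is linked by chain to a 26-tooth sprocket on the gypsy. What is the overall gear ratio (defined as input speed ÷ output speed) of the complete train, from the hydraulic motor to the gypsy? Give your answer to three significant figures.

2.77

Each stage contributes driven/driver: gear mesh 62/29 = 2.1379, internal gear 111/23 = 4.8261, internal gear 32/17 = 1.8824, belt 25/34 = 0.73529, chain 26/134 = 0.19403.
Overall: 2.1379 × 4.8261 × 1.8824 × 0.73529 × 0.19403 = 2.7709.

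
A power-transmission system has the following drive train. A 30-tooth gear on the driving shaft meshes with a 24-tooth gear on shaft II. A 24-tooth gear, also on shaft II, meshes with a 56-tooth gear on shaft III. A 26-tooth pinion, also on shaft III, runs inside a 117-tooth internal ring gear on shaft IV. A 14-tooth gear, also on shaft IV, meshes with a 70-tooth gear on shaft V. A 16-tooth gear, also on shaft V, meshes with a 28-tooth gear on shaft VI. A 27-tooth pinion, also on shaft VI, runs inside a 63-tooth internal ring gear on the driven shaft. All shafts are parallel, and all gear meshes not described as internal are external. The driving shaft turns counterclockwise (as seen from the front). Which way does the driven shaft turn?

the driving shaft → shaft II: external mesh, 1 reversal → CW.
shaft II → shaft III: external mesh, 1 reversal → CCW.
shaft III → shaft IV: internal mesh, same direction → CCW.
shaft IV → shaft V: external mesh, 1 reversal → CW.
shaft V → shaft VI: external mesh, 1 reversal → CCW.
shaft VI → the driven shaft: internal mesh, same direction → CCW.
4 reversals in total — an even number — so the driven shaft turns the same way as the driving shaft.

counterclockwise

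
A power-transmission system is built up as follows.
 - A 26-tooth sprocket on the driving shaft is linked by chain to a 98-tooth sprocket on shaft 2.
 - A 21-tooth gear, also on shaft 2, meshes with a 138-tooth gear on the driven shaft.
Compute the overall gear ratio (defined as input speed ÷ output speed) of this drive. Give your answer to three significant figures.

Each stage contributes driven/driver: chain 98/26 = 3.7692, gear mesh 138/21 = 6.5714.
Overall: 3.7692 × 6.5714 = 24.769.

24.8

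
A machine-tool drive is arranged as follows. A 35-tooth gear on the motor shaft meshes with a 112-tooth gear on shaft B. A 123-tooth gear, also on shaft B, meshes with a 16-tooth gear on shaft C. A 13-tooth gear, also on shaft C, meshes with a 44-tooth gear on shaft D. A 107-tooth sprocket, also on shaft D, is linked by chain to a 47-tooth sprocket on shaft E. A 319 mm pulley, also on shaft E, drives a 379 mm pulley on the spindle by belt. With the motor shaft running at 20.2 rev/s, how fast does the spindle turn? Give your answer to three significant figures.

Gear mesh: ratio = 112/35 = 3.2, so shaft B turns at 20.2 / 3.2 = 6.3125 rev/s.
Gear mesh: ratio = 16/123 = 0.13008, so shaft C turns at 6.3125 / 0.13008 = 48.527 rev/s.
Gear mesh: ratio = 44/13 = 3.3846, so shaft D turns at 48.527 / 3.3846 = 14.338 rev/s.
Chain: ratio = 47/107 = 0.43925, so shaft E turns at 14.338 / 0.43925 = 32.641 rev/s.
Belt: ratio = 379/319 = 1.1881, so the spindle turns at 32.641 / 1.1881 = 27.474 rev/s.

27.5 rev/s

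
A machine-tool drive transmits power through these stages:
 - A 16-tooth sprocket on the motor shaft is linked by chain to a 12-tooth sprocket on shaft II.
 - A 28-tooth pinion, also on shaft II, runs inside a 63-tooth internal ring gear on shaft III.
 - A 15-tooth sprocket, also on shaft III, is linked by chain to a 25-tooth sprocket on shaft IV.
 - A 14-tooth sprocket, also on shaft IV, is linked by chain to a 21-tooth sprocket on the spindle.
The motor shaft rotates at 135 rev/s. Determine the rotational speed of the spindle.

the motor shaft → shaft II (chain, 12/16): 135 ÷ 0.75 = 180 rev/s
shaft II → shaft III (internal gear, 63/28): 180 ÷ 2.25 = 80 rev/s
shaft III → shaft IV (chain, 25/15): 80 ÷ 1.6667 = 48 rev/s
shaft IV → the spindle (chain, 21/14): 48 ÷ 1.5 = 32 rev/s

32 rev/s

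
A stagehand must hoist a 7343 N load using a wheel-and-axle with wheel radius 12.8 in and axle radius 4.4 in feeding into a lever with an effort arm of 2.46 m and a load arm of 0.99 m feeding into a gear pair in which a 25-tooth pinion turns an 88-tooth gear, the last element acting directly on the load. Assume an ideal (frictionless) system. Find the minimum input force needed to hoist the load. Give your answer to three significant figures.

Wheel-and-axle MA = R/r = 12.8/4.4 = 2.9091.
Lever MA = effort arm / load arm = 2.46/0.99 = 2.4848.
Gear pair MA = 88/25 = 3.52.
Combined ideal MA = 2.9091 × 2.4848 × 3.52 = 25.445.
Effort = load / MA = 7343 / 25.445 = 288.58 N.

289 N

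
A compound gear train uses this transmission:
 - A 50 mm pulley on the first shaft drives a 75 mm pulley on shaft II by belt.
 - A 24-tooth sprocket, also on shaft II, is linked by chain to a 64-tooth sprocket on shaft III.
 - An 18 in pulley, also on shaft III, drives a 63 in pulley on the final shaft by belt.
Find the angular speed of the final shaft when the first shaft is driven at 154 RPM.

Belt: ratio = 75/50 = 1.5, so shaft II turns at 154 / 1.5 = 102.67 RPM.
Chain: ratio = 64/24 = 2.6667, so shaft III turns at 102.67 / 2.6667 = 38.5 RPM.
Belt: ratio = 63/18 = 3.5, so the final shaft turns at 38.5 / 3.5 = 11 RPM.

11 RPM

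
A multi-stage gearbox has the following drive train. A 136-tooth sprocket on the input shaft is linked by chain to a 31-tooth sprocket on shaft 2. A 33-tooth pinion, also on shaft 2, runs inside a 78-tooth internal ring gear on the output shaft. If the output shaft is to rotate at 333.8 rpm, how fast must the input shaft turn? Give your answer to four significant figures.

179.8 rpm

Overall ratio R = 0.22794 × 2.3636 = 0.53877.
Required input speed = output speed × R = 333.8 × 0.53877 = 179.84 rpm.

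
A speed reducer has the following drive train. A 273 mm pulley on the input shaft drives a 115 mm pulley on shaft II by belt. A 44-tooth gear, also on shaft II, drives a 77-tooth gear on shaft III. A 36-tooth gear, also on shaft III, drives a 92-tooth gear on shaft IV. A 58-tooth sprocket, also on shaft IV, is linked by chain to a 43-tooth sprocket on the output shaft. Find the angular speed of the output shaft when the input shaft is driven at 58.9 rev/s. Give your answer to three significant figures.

42.2 rev/s

Belt: ratio = 115/273 = 0.42125, so shaft II turns at 58.9 / 0.42125 = 139.82 rev/s.
Gear mesh: ratio = 77/44 = 1.75, so shaft III turns at 139.82 / 1.75 = 79.899 rev/s.
Gear mesh: ratio = 92/36 = 2.5556, so shaft IV turns at 79.899 / 2.5556 = 31.265 rev/s.
Chain: ratio = 43/58 = 0.74138, so the output shaft turns at 31.265 / 0.74138 = 42.171 rev/s.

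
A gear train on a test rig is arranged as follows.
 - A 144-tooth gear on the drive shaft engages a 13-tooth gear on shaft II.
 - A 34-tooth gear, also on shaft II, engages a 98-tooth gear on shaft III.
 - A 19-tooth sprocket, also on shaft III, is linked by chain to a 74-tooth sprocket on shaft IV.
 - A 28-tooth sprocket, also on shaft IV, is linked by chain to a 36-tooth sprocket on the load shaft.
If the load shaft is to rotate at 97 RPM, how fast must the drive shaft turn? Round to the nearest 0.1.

126.4 RPM

Overall ratio R = 0.090278 × 2.8824 × 3.8947 × 1.2857 = 1.303.
Required input speed = output speed × R = 97 × 1.303 = 126.39 RPM.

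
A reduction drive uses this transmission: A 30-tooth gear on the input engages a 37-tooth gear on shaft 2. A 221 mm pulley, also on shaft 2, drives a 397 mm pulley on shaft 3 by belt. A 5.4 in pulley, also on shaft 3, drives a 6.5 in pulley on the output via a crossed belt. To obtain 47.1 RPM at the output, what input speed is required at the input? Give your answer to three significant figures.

126 RPM

Overall ratio R = 1.2333 × 1.7964 × 1.2037 = 2.6668.
Required input speed = output speed × R = 47.1 × 2.6668 = 125.61 RPM.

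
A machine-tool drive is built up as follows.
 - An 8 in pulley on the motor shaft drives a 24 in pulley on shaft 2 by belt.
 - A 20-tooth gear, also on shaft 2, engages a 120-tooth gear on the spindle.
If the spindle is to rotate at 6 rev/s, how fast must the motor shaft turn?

Overall ratio R = 3 × 6 = 18.
Required input speed = output speed × R = 6 × 18 = 108 rev/s.

108 rev/s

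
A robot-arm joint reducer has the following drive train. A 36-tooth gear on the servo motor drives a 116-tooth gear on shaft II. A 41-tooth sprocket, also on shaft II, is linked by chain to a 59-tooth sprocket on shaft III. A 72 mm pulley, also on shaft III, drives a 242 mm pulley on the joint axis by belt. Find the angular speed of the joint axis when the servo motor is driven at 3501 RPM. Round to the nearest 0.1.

gear mesh 116/36 = 3.2222 → 3501/3.2222 = 1086.5 RPM
chain 59/41 = 1.439 → 1086.5/1.439 = 755.04 RPM
belt 242/72 = 3.3611 → 755.04/3.3611 = 224.64 RPM

224.6 RPM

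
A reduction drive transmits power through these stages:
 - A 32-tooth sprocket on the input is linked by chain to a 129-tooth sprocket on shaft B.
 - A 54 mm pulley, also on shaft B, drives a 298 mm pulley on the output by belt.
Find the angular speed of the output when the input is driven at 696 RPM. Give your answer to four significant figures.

31.29 RPM

chain 129/32 = 4.0312 → 696/4.0312 = 172.65 RPM
belt 298/54 = 5.5185 → 172.65/5.5185 = 31.286 RPM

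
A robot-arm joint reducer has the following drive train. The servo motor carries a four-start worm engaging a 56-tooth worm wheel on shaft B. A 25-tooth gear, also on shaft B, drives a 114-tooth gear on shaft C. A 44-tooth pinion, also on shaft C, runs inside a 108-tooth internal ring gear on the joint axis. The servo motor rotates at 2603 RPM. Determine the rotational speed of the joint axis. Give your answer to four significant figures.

16.61 RPM

Worm: ratio = 56/4 = 14, so shaft B turns at 2603 / 14 = 185.93 RPM.
Gear mesh: ratio = 114/25 = 4.56, so shaft C turns at 185.93 / 4.56 = 40.774 RPM.
Internal gear: ratio = 108/44 = 2.4545, so the joint axis turns at 40.774 / 2.4545 = 16.612 RPM.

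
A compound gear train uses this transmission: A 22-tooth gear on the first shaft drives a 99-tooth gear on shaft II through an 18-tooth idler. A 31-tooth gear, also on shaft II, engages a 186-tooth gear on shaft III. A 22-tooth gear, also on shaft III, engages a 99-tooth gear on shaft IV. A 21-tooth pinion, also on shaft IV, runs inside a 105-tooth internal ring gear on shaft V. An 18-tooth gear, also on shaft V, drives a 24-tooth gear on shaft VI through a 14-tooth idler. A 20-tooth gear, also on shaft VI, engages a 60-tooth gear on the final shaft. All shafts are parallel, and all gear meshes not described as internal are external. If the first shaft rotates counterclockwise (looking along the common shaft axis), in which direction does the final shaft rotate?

the first shaft → shaft II: driver → idler → driven is 2 external meshes, 2 reversals → CCW.
shaft II → shaft III: external mesh, 1 reversal → CW.
shaft III → shaft IV: external mesh, 1 reversal → CCW.
shaft IV → shaft V: internal mesh, same direction → CCW.
shaft V → shaft VI: driver → idler → driven is 2 external meshes, 2 reversals → CCW.
shaft VI → the final shaft: external mesh, 1 reversal → CW.
7 reversals in total — an odd number — so the final shaft turns opposite to the first shaft.

clockwise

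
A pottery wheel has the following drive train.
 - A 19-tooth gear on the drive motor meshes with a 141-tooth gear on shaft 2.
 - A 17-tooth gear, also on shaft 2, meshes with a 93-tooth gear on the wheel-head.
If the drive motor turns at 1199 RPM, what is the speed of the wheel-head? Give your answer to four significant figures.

Gear mesh: ratio = 141/19 = 7.4211, so shaft 2 turns at 1199 / 7.4211 = 161.57 RPM.
Gear mesh: ratio = 93/17 = 5.4706, so the wheel-head turns at 161.57 / 5.4706 = 29.534 RPM.

29.53 RPM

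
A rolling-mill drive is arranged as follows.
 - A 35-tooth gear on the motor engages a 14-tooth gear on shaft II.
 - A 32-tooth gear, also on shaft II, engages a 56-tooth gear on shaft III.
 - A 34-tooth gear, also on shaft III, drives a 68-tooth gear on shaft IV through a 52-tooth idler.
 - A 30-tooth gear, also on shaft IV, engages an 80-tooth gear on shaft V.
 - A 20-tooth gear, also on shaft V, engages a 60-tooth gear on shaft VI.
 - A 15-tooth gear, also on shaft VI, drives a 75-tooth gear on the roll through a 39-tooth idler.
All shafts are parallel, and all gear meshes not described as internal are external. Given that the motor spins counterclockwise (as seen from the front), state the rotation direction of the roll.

counterclockwise

the motor → shaft II: external mesh, 1 reversal → CW.
shaft II → shaft III: external mesh, 1 reversal → CCW.
shaft III → shaft IV: driver → idler → driven is 2 external meshes, 2 reversals → CCW.
shaft IV → shaft V: external mesh, 1 reversal → CW.
shaft V → shaft VI: external mesh, 1 reversal → CCW.
shaft VI → the roll: driver → idler → driven is 2 external meshes, 2 reversals → CCW.
8 reversals in total — an even number — so the roll turns the same way as the motor.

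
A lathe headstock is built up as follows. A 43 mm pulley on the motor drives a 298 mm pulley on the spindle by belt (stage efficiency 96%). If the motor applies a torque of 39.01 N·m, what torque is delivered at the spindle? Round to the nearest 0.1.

259.5 N·m

After the belt (298/43): 39.01 × 6.9302 × 0.96 = 259.53 N·m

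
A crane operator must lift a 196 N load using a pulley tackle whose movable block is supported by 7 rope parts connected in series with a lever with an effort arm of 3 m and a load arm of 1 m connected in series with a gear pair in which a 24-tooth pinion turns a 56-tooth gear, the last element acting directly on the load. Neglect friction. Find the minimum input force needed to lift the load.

Block-and-tackle MA = number of supporting rope parts = 7.
Lever MA = effort arm / load arm = 3/1 = 3.
Gear pair MA = 56/24 = 2.3333.
Combined ideal MA = 7 × 3 × 2.3333 = 49.
Effort = load / MA = 196 / 49 = 4 N.

4 N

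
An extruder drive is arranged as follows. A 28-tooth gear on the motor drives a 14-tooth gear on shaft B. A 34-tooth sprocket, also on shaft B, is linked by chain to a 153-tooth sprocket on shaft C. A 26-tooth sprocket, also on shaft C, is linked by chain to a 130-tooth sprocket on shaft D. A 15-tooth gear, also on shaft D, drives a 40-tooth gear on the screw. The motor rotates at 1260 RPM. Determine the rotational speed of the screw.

42 RPM

gear mesh 14/28 = 0.5 → 1260/0.5 = 2520 RPM
chain 153/34 = 4.5 → 2520/4.5 = 560 RPM
chain 130/26 = 5 → 560/5 = 112 RPM
gear mesh 40/15 = 2.6667 → 112/2.6667 = 42 RPM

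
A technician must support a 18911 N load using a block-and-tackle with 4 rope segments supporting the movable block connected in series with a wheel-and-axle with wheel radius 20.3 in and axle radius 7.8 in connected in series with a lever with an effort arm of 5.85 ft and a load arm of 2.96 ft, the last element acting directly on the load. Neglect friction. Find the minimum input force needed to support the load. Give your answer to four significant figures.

919.2 N

Block-and-tackle MA = number of supporting rope parts = 4.
Wheel-and-axle MA = R/r = 20.3/7.8 = 2.6026.
Lever MA = effort arm / load arm = 5.85/2.96 = 1.9764.
Combined ideal MA = 4 × 2.6026 × 1.9764 = 20.574.
Effort = load / MA = 18911 / 20.574 = 919.16 N.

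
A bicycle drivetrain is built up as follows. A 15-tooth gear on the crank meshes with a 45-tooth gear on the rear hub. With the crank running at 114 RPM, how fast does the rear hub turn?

Gear mesh: ratio = 45/15 = 3, so the rear hub turns at 114 / 3 = 38 RPM.

38 RPM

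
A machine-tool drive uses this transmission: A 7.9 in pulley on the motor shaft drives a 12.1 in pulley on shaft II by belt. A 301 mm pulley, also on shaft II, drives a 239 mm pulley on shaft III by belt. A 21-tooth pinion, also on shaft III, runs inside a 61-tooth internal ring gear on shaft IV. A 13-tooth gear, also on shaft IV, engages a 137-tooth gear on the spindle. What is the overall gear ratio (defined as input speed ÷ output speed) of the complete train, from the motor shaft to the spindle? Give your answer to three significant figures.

Each stage contributes driven/driver: belt 12.1/7.9 = 1.5316, belt 239/301 = 0.79402, internal gear 61/21 = 2.9048, gear mesh 137/13 = 10.538.
Overall: 1.5316 × 0.79402 × 2.9048 × 10.538 = 37.229.

37.2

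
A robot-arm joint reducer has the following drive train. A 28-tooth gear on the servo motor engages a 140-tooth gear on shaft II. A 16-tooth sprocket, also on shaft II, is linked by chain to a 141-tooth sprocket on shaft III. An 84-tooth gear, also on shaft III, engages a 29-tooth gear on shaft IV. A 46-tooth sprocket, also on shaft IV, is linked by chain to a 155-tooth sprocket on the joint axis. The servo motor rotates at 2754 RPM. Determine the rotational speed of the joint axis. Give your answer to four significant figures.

53.73 RPM

gear mesh 140/28 = 5 → 2754/5 = 550.8 RPM
chain 141/16 = 8.8125 → 550.8/8.8125 = 62.502 RPM
gear mesh 29/84 = 0.34524 → 62.502/0.34524 = 181.04 RPM
chain 155/46 = 3.3696 → 181.04/3.3696 = 53.728 RPM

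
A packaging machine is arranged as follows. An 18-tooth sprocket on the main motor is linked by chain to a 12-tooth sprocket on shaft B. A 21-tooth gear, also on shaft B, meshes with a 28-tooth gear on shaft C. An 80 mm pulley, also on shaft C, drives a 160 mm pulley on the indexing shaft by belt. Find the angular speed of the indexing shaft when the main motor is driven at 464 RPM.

Chain: ratio = 12/18 = 0.66667, so shaft B turns at 464 / 0.66667 = 696 RPM.
Gear mesh: ratio = 28/21 = 1.3333, so shaft C turns at 696 / 1.3333 = 522 RPM.
Belt: ratio = 160/80 = 2, so the indexing shaft turns at 522 / 2 = 261 RPM.

261 RPM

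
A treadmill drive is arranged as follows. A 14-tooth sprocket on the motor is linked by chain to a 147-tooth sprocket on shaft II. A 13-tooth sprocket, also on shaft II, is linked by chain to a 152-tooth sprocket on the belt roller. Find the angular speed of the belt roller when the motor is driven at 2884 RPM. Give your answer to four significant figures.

Chain: ratio = 147/14 = 10.5, so shaft II turns at 2884 / 10.5 = 274.67 RPM.
Chain: ratio = 152/13 = 11.692, so the belt roller turns at 274.67 / 11.692 = 23.491 RPM.

23.49 RPM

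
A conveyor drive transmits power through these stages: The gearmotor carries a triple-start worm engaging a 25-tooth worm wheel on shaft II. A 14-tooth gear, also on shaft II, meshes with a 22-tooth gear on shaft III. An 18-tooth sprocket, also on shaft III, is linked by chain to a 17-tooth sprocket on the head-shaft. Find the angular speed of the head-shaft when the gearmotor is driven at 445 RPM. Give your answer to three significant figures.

Worm: ratio = 25/3 = 8.3333, so shaft II turns at 445 / 8.3333 = 53.4 RPM.
Gear mesh: ratio = 22/14 = 1.5714, so shaft III turns at 53.4 / 1.5714 = 33.982 RPM.
Chain: ratio = 17/18 = 0.94444, so the head-shaft turns at 33.982 / 0.94444 = 35.981 RPM.

36.0 RPM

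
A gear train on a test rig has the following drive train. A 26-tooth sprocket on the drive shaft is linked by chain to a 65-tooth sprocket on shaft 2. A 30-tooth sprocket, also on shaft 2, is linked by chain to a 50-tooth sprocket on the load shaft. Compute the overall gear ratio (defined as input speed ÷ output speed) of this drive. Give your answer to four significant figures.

4.167

Each stage contributes driven/driver: chain 65/26 = 2.5, chain 50/30 = 1.6667.
Overall: 2.5 × 1.6667 = 4.1667.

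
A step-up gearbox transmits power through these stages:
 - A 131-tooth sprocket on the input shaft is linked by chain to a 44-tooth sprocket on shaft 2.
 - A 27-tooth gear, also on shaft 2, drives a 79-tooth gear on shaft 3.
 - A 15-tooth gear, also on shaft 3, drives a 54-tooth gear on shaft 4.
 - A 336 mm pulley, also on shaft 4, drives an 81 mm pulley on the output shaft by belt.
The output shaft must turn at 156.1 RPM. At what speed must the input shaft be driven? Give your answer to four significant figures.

133.1 RPM

Overall ratio R = 0.33588 × 2.9259 × 3.6 × 0.24107 = 0.85289.
Required input speed = output speed × R = 156.1 × 0.85289 = 133.14 RPM.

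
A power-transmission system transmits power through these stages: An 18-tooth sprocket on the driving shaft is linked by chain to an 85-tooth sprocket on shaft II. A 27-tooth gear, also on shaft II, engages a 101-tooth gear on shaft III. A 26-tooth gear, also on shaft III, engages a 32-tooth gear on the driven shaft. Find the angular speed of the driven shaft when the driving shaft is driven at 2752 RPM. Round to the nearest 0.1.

the driving shaft → shaft II (chain, 85/18): 2752 ÷ 4.7222 = 582.78 RPM
shaft II → shaft III (gear mesh, 101/27): 582.78 ÷ 3.7407 = 155.79 RPM
shaft III → the driven shaft (gear mesh, 32/26): 155.79 ÷ 1.2308 = 126.58 RPM

126.6 RPM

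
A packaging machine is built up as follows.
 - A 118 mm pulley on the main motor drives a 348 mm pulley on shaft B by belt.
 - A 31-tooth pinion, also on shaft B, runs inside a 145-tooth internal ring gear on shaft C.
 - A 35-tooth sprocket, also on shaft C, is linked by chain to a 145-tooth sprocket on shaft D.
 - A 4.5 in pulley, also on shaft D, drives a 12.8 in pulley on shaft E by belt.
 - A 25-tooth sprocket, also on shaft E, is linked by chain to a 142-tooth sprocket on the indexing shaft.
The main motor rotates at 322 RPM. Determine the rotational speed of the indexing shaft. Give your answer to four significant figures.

0.3487 RPM

belt 348/118 = 2.9492 → 322/2.9492 = 109.18 RPM
internal gear 145/31 = 4.6774 → 109.18/4.6774 = 23.343 RPM
chain 145/35 = 4.1429 → 23.343/4.1429 = 5.6345 RPM
belt 12.8/4.5 = 2.8444 → 5.6345/2.8444 = 1.9809 RPM
chain 142/25 = 5.68 → 1.9809/5.68 = 0.34874 RPM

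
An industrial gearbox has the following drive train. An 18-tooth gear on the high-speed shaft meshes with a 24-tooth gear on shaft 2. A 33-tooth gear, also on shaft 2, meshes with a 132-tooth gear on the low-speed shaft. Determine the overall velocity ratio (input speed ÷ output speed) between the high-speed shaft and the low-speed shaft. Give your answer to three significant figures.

5.33

Each stage contributes driven/driver: gear mesh 24/18 = 1.3333, gear mesh 132/33 = 4.
Overall: 1.3333 × 4 = 5.3333.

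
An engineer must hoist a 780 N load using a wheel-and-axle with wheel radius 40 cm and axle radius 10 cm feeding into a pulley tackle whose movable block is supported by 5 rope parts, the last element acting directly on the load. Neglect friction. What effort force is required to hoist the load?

39 N

Wheel-and-axle MA = R/r = 40/10 = 4.
Block-and-tackle MA = number of supporting rope parts = 5.
Combined ideal MA = 4 × 5 = 20.
Effort = load / MA = 780 / 20 = 39 N.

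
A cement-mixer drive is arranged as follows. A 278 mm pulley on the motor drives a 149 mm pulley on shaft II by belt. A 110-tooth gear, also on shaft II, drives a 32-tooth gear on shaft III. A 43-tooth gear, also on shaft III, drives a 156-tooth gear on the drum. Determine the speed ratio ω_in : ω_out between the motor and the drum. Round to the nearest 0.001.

Each stage contributes driven/driver: belt 149/278 = 0.53597, gear mesh 32/110 = 0.29091, gear mesh 156/43 = 3.6279.
Overall: 0.53597 × 0.29091 × 3.6279 = 0.56566.

0.566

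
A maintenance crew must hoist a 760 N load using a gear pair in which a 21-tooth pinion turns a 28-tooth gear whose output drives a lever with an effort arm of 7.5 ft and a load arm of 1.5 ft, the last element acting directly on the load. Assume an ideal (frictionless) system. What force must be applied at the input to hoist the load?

Gear pair MA = 28/21 = 1.3333.
Lever MA = effort arm / load arm = 7.5/1.5 = 5.
Combined ideal MA = 1.3333 × 5 = 6.6667.
Effort = load / MA = 760 / 6.6667 = 114 N.

114 N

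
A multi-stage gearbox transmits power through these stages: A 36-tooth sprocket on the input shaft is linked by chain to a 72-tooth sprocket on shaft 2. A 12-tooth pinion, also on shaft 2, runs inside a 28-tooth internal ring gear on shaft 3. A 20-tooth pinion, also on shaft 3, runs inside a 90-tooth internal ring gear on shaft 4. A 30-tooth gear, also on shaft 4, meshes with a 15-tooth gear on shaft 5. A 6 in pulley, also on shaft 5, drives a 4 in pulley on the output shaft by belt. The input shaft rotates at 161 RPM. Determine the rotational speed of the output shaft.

the input shaft → shaft 2 (chain, 72/36): 161 ÷ 2 = 80.5 RPM
shaft 2 → shaft 3 (internal gear, 28/12): 80.5 ÷ 2.3333 = 34.5 RPM
shaft 3 → shaft 4 (internal gear, 90/20): 34.5 ÷ 4.5 = 7.6667 RPM
shaft 4 → shaft 5 (gear mesh, 15/30): 7.6667 ÷ 0.5 = 15.333 RPM
shaft 5 → the output shaft (belt, 4/6): 15.333 ÷ 0.66667 = 23 RPM

23 RPM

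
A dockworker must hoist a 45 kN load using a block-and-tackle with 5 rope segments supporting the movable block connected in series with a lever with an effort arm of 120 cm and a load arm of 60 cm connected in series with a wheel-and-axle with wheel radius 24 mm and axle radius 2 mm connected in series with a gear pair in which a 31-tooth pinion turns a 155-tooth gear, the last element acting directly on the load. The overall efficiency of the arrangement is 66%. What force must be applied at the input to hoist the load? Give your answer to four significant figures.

0.1136 kN

Block-and-tackle MA = number of supporting rope parts = 5.
Lever MA = effort arm / load arm = 120/60 = 2.
Wheel-and-axle MA = R/r = 24/2 = 12.
Gear pair MA = 155/31 = 5.
Combined ideal MA = 5 × 2 × 12 × 5 = 600.
Actual MA = 600 × 0.66 = 396.
Effort = load / actual MA = 45 / 396 = 0.11364 kN.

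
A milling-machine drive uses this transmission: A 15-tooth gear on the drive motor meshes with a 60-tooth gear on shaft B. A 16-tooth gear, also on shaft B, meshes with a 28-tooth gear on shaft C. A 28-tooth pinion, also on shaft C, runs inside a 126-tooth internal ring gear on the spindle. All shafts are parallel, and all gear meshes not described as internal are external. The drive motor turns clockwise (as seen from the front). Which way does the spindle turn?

the drive motor → shaft B: external mesh, 1 reversal → CCW.
shaft B → shaft C: external mesh, 1 reversal → CW.
shaft C → the spindle: internal mesh, same direction → CW.
2 reversals in total — an even number — so the spindle turns the same way as the drive motor.

clockwise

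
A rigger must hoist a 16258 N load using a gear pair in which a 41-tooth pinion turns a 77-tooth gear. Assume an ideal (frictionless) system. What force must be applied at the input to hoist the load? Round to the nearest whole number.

Gear pair MA = 77/41 = 1.878.
Effort = load / MA = 16258 / 1.878 = 8656.9 N.

8657 N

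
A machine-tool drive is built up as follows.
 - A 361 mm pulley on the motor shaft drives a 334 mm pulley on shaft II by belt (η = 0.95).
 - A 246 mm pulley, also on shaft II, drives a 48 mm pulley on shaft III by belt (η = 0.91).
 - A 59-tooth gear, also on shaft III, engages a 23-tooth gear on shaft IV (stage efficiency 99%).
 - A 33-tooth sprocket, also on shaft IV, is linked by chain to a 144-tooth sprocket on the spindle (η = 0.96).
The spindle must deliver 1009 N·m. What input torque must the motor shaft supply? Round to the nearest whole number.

3999 N·m

Overall ratio R = 0.92521 × 0.19512 × 0.38983 × 4.3636 = 0.30709; overall efficiency η = 0.95 × 0.91 × 0.99 × 0.96 = 0.8216.
Input torque = output torque / (R × η) = 1009 / (0.30709 × 0.8216) = 3999 N·m.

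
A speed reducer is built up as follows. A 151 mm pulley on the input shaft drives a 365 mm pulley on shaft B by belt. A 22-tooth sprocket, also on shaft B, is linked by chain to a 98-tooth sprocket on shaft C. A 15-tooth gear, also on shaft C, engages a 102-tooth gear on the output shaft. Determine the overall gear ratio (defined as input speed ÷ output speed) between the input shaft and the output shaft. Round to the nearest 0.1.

73.2

Each stage contributes driven/driver: belt 365/151 = 2.4172, chain 98/22 = 4.4545, gear mesh 102/15 = 6.8.
Overall: 2.4172 × 4.4545 × 6.8 = 73.22.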